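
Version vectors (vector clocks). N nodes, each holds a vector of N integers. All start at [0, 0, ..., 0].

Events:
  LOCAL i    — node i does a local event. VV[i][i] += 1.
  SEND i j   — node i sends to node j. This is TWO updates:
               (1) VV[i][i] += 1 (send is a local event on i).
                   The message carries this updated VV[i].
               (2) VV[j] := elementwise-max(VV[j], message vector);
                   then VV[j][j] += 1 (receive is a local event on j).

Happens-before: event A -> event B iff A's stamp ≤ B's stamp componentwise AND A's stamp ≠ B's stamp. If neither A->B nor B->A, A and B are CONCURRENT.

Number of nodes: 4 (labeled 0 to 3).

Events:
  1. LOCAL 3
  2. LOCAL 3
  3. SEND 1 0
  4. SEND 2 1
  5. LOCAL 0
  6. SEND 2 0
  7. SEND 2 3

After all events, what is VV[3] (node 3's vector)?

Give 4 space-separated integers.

Initial: VV[0]=[0, 0, 0, 0]
Initial: VV[1]=[0, 0, 0, 0]
Initial: VV[2]=[0, 0, 0, 0]
Initial: VV[3]=[0, 0, 0, 0]
Event 1: LOCAL 3: VV[3][3]++ -> VV[3]=[0, 0, 0, 1]
Event 2: LOCAL 3: VV[3][3]++ -> VV[3]=[0, 0, 0, 2]
Event 3: SEND 1->0: VV[1][1]++ -> VV[1]=[0, 1, 0, 0], msg_vec=[0, 1, 0, 0]; VV[0]=max(VV[0],msg_vec) then VV[0][0]++ -> VV[0]=[1, 1, 0, 0]
Event 4: SEND 2->1: VV[2][2]++ -> VV[2]=[0, 0, 1, 0], msg_vec=[0, 0, 1, 0]; VV[1]=max(VV[1],msg_vec) then VV[1][1]++ -> VV[1]=[0, 2, 1, 0]
Event 5: LOCAL 0: VV[0][0]++ -> VV[0]=[2, 1, 0, 0]
Event 6: SEND 2->0: VV[2][2]++ -> VV[2]=[0, 0, 2, 0], msg_vec=[0, 0, 2, 0]; VV[0]=max(VV[0],msg_vec) then VV[0][0]++ -> VV[0]=[3, 1, 2, 0]
Event 7: SEND 2->3: VV[2][2]++ -> VV[2]=[0, 0, 3, 0], msg_vec=[0, 0, 3, 0]; VV[3]=max(VV[3],msg_vec) then VV[3][3]++ -> VV[3]=[0, 0, 3, 3]
Final vectors: VV[0]=[3, 1, 2, 0]; VV[1]=[0, 2, 1, 0]; VV[2]=[0, 0, 3, 0]; VV[3]=[0, 0, 3, 3]

Answer: 0 0 3 3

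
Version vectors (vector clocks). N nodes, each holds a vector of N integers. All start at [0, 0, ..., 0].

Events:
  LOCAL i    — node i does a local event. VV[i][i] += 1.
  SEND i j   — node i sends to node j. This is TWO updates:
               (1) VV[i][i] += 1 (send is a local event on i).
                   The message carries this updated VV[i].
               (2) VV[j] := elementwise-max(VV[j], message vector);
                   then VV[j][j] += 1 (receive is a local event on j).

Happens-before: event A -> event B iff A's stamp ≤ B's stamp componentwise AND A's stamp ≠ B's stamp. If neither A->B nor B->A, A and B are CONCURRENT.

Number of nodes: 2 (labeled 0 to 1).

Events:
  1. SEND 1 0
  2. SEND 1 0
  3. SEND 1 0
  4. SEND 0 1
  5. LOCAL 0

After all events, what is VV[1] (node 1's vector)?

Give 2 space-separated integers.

Initial: VV[0]=[0, 0]
Initial: VV[1]=[0, 0]
Event 1: SEND 1->0: VV[1][1]++ -> VV[1]=[0, 1], msg_vec=[0, 1]; VV[0]=max(VV[0],msg_vec) then VV[0][0]++ -> VV[0]=[1, 1]
Event 2: SEND 1->0: VV[1][1]++ -> VV[1]=[0, 2], msg_vec=[0, 2]; VV[0]=max(VV[0],msg_vec) then VV[0][0]++ -> VV[0]=[2, 2]
Event 3: SEND 1->0: VV[1][1]++ -> VV[1]=[0, 3], msg_vec=[0, 3]; VV[0]=max(VV[0],msg_vec) then VV[0][0]++ -> VV[0]=[3, 3]
Event 4: SEND 0->1: VV[0][0]++ -> VV[0]=[4, 3], msg_vec=[4, 3]; VV[1]=max(VV[1],msg_vec) then VV[1][1]++ -> VV[1]=[4, 4]
Event 5: LOCAL 0: VV[0][0]++ -> VV[0]=[5, 3]
Final vectors: VV[0]=[5, 3]; VV[1]=[4, 4]

Answer: 4 4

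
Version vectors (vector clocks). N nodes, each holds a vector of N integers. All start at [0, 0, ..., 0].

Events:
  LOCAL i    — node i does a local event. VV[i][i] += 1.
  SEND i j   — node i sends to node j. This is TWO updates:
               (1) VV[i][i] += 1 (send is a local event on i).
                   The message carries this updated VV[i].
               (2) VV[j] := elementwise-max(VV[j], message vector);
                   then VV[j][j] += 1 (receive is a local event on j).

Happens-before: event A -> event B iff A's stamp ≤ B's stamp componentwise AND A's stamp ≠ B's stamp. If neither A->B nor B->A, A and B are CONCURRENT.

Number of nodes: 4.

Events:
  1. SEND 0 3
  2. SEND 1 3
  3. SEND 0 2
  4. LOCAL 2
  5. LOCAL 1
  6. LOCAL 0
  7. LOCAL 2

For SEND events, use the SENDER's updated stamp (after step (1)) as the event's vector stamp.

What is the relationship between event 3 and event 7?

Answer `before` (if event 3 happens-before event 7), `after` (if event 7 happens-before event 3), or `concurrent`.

Answer: before

Derivation:
Initial: VV[0]=[0, 0, 0, 0]
Initial: VV[1]=[0, 0, 0, 0]
Initial: VV[2]=[0, 0, 0, 0]
Initial: VV[3]=[0, 0, 0, 0]
Event 1: SEND 0->3: VV[0][0]++ -> VV[0]=[1, 0, 0, 0], msg_vec=[1, 0, 0, 0]; VV[3]=max(VV[3],msg_vec) then VV[3][3]++ -> VV[3]=[1, 0, 0, 1]
Event 2: SEND 1->3: VV[1][1]++ -> VV[1]=[0, 1, 0, 0], msg_vec=[0, 1, 0, 0]; VV[3]=max(VV[3],msg_vec) then VV[3][3]++ -> VV[3]=[1, 1, 0, 2]
Event 3: SEND 0->2: VV[0][0]++ -> VV[0]=[2, 0, 0, 0], msg_vec=[2, 0, 0, 0]; VV[2]=max(VV[2],msg_vec) then VV[2][2]++ -> VV[2]=[2, 0, 1, 0]
Event 4: LOCAL 2: VV[2][2]++ -> VV[2]=[2, 0, 2, 0]
Event 5: LOCAL 1: VV[1][1]++ -> VV[1]=[0, 2, 0, 0]
Event 6: LOCAL 0: VV[0][0]++ -> VV[0]=[3, 0, 0, 0]
Event 7: LOCAL 2: VV[2][2]++ -> VV[2]=[2, 0, 3, 0]
Event 3 stamp: [2, 0, 0, 0]
Event 7 stamp: [2, 0, 3, 0]
[2, 0, 0, 0] <= [2, 0, 3, 0]? True
[2, 0, 3, 0] <= [2, 0, 0, 0]? False
Relation: before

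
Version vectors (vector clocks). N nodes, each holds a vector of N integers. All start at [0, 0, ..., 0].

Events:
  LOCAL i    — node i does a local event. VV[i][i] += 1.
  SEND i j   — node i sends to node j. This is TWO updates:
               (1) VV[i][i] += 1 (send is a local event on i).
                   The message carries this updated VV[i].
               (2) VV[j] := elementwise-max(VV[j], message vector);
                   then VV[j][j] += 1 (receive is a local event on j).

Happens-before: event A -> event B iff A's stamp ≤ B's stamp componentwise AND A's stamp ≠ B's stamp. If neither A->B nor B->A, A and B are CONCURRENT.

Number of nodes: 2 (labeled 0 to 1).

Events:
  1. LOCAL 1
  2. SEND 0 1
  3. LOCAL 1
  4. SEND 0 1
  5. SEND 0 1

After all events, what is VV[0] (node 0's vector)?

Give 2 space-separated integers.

Initial: VV[0]=[0, 0]
Initial: VV[1]=[0, 0]
Event 1: LOCAL 1: VV[1][1]++ -> VV[1]=[0, 1]
Event 2: SEND 0->1: VV[0][0]++ -> VV[0]=[1, 0], msg_vec=[1, 0]; VV[1]=max(VV[1],msg_vec) then VV[1][1]++ -> VV[1]=[1, 2]
Event 3: LOCAL 1: VV[1][1]++ -> VV[1]=[1, 3]
Event 4: SEND 0->1: VV[0][0]++ -> VV[0]=[2, 0], msg_vec=[2, 0]; VV[1]=max(VV[1],msg_vec) then VV[1][1]++ -> VV[1]=[2, 4]
Event 5: SEND 0->1: VV[0][0]++ -> VV[0]=[3, 0], msg_vec=[3, 0]; VV[1]=max(VV[1],msg_vec) then VV[1][1]++ -> VV[1]=[3, 5]
Final vectors: VV[0]=[3, 0]; VV[1]=[3, 5]

Answer: 3 0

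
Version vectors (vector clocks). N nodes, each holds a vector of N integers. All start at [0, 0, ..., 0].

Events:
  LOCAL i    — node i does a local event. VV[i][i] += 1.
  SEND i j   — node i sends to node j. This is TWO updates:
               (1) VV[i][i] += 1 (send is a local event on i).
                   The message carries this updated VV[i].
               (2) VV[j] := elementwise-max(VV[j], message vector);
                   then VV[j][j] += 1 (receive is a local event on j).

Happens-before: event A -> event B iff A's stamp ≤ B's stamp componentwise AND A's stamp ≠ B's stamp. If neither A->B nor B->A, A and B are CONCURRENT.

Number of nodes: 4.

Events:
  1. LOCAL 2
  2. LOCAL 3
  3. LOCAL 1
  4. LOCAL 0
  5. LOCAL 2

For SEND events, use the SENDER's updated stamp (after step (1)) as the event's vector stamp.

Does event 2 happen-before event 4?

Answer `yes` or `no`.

Initial: VV[0]=[0, 0, 0, 0]
Initial: VV[1]=[0, 0, 0, 0]
Initial: VV[2]=[0, 0, 0, 0]
Initial: VV[3]=[0, 0, 0, 0]
Event 1: LOCAL 2: VV[2][2]++ -> VV[2]=[0, 0, 1, 0]
Event 2: LOCAL 3: VV[3][3]++ -> VV[3]=[0, 0, 0, 1]
Event 3: LOCAL 1: VV[1][1]++ -> VV[1]=[0, 1, 0, 0]
Event 4: LOCAL 0: VV[0][0]++ -> VV[0]=[1, 0, 0, 0]
Event 5: LOCAL 2: VV[2][2]++ -> VV[2]=[0, 0, 2, 0]
Event 2 stamp: [0, 0, 0, 1]
Event 4 stamp: [1, 0, 0, 0]
[0, 0, 0, 1] <= [1, 0, 0, 0]? False. Equal? False. Happens-before: False

Answer: no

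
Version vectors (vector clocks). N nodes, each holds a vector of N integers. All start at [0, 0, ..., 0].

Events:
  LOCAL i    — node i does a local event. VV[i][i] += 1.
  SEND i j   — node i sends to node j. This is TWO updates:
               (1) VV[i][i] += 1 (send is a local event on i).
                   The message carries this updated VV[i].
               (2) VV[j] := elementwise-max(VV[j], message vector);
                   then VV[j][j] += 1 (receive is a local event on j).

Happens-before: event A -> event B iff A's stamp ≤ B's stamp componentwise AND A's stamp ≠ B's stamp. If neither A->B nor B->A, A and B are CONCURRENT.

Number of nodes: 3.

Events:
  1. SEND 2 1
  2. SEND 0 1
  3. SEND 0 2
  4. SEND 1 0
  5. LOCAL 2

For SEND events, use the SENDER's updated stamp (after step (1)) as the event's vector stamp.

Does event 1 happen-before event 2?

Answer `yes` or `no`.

Answer: no

Derivation:
Initial: VV[0]=[0, 0, 0]
Initial: VV[1]=[0, 0, 0]
Initial: VV[2]=[0, 0, 0]
Event 1: SEND 2->1: VV[2][2]++ -> VV[2]=[0, 0, 1], msg_vec=[0, 0, 1]; VV[1]=max(VV[1],msg_vec) then VV[1][1]++ -> VV[1]=[0, 1, 1]
Event 2: SEND 0->1: VV[0][0]++ -> VV[0]=[1, 0, 0], msg_vec=[1, 0, 0]; VV[1]=max(VV[1],msg_vec) then VV[1][1]++ -> VV[1]=[1, 2, 1]
Event 3: SEND 0->2: VV[0][0]++ -> VV[0]=[2, 0, 0], msg_vec=[2, 0, 0]; VV[2]=max(VV[2],msg_vec) then VV[2][2]++ -> VV[2]=[2, 0, 2]
Event 4: SEND 1->0: VV[1][1]++ -> VV[1]=[1, 3, 1], msg_vec=[1, 3, 1]; VV[0]=max(VV[0],msg_vec) then VV[0][0]++ -> VV[0]=[3, 3, 1]
Event 5: LOCAL 2: VV[2][2]++ -> VV[2]=[2, 0, 3]
Event 1 stamp: [0, 0, 1]
Event 2 stamp: [1, 0, 0]
[0, 0, 1] <= [1, 0, 0]? False. Equal? False. Happens-before: False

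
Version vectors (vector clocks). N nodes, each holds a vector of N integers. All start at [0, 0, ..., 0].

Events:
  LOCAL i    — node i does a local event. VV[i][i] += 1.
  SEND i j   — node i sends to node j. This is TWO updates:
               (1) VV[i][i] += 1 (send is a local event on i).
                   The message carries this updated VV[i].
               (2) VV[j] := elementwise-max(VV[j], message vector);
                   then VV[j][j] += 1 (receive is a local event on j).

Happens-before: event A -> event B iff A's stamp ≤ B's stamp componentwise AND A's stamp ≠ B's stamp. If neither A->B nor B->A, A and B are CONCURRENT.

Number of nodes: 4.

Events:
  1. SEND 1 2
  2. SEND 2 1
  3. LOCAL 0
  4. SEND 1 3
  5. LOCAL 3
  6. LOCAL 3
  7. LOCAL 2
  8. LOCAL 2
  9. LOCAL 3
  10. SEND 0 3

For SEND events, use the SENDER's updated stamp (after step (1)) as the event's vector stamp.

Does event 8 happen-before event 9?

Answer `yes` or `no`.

Answer: no

Derivation:
Initial: VV[0]=[0, 0, 0, 0]
Initial: VV[1]=[0, 0, 0, 0]
Initial: VV[2]=[0, 0, 0, 0]
Initial: VV[3]=[0, 0, 0, 0]
Event 1: SEND 1->2: VV[1][1]++ -> VV[1]=[0, 1, 0, 0], msg_vec=[0, 1, 0, 0]; VV[2]=max(VV[2],msg_vec) then VV[2][2]++ -> VV[2]=[0, 1, 1, 0]
Event 2: SEND 2->1: VV[2][2]++ -> VV[2]=[0, 1, 2, 0], msg_vec=[0, 1, 2, 0]; VV[1]=max(VV[1],msg_vec) then VV[1][1]++ -> VV[1]=[0, 2, 2, 0]
Event 3: LOCAL 0: VV[0][0]++ -> VV[0]=[1, 0, 0, 0]
Event 4: SEND 1->3: VV[1][1]++ -> VV[1]=[0, 3, 2, 0], msg_vec=[0, 3, 2, 0]; VV[3]=max(VV[3],msg_vec) then VV[3][3]++ -> VV[3]=[0, 3, 2, 1]
Event 5: LOCAL 3: VV[3][3]++ -> VV[3]=[0, 3, 2, 2]
Event 6: LOCAL 3: VV[3][3]++ -> VV[3]=[0, 3, 2, 3]
Event 7: LOCAL 2: VV[2][2]++ -> VV[2]=[0, 1, 3, 0]
Event 8: LOCAL 2: VV[2][2]++ -> VV[2]=[0, 1, 4, 0]
Event 9: LOCAL 3: VV[3][3]++ -> VV[3]=[0, 3, 2, 4]
Event 10: SEND 0->3: VV[0][0]++ -> VV[0]=[2, 0, 0, 0], msg_vec=[2, 0, 0, 0]; VV[3]=max(VV[3],msg_vec) then VV[3][3]++ -> VV[3]=[2, 3, 2, 5]
Event 8 stamp: [0, 1, 4, 0]
Event 9 stamp: [0, 3, 2, 4]
[0, 1, 4, 0] <= [0, 3, 2, 4]? False. Equal? False. Happens-before: False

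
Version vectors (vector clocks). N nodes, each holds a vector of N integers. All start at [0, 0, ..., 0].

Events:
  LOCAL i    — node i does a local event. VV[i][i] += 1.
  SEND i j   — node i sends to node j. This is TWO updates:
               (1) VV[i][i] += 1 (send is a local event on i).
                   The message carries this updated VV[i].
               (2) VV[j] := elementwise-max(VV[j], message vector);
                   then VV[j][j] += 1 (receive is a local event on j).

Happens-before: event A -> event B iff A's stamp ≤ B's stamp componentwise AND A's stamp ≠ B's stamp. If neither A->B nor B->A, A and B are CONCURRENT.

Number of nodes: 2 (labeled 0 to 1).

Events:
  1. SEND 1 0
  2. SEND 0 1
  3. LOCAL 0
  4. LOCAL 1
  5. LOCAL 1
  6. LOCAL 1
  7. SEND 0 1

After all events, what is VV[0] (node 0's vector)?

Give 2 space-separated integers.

Answer: 4 1

Derivation:
Initial: VV[0]=[0, 0]
Initial: VV[1]=[0, 0]
Event 1: SEND 1->0: VV[1][1]++ -> VV[1]=[0, 1], msg_vec=[0, 1]; VV[0]=max(VV[0],msg_vec) then VV[0][0]++ -> VV[0]=[1, 1]
Event 2: SEND 0->1: VV[0][0]++ -> VV[0]=[2, 1], msg_vec=[2, 1]; VV[1]=max(VV[1],msg_vec) then VV[1][1]++ -> VV[1]=[2, 2]
Event 3: LOCAL 0: VV[0][0]++ -> VV[0]=[3, 1]
Event 4: LOCAL 1: VV[1][1]++ -> VV[1]=[2, 3]
Event 5: LOCAL 1: VV[1][1]++ -> VV[1]=[2, 4]
Event 6: LOCAL 1: VV[1][1]++ -> VV[1]=[2, 5]
Event 7: SEND 0->1: VV[0][0]++ -> VV[0]=[4, 1], msg_vec=[4, 1]; VV[1]=max(VV[1],msg_vec) then VV[1][1]++ -> VV[1]=[4, 6]
Final vectors: VV[0]=[4, 1]; VV[1]=[4, 6]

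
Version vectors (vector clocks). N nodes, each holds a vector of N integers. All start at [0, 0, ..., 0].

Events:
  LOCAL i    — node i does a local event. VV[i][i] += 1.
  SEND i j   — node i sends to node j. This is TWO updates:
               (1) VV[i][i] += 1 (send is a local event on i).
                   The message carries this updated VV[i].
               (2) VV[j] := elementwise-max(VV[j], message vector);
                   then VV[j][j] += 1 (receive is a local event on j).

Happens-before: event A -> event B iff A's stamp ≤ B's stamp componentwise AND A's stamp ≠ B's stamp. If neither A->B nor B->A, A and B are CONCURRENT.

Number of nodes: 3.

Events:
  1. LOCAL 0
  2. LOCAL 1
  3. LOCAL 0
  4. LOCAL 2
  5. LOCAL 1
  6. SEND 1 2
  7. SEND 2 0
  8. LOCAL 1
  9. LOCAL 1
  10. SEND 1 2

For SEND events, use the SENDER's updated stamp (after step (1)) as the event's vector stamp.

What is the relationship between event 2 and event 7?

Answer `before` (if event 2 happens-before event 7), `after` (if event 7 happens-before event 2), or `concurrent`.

Answer: before

Derivation:
Initial: VV[0]=[0, 0, 0]
Initial: VV[1]=[0, 0, 0]
Initial: VV[2]=[0, 0, 0]
Event 1: LOCAL 0: VV[0][0]++ -> VV[0]=[1, 0, 0]
Event 2: LOCAL 1: VV[1][1]++ -> VV[1]=[0, 1, 0]
Event 3: LOCAL 0: VV[0][0]++ -> VV[0]=[2, 0, 0]
Event 4: LOCAL 2: VV[2][2]++ -> VV[2]=[0, 0, 1]
Event 5: LOCAL 1: VV[1][1]++ -> VV[1]=[0, 2, 0]
Event 6: SEND 1->2: VV[1][1]++ -> VV[1]=[0, 3, 0], msg_vec=[0, 3, 0]; VV[2]=max(VV[2],msg_vec) then VV[2][2]++ -> VV[2]=[0, 3, 2]
Event 7: SEND 2->0: VV[2][2]++ -> VV[2]=[0, 3, 3], msg_vec=[0, 3, 3]; VV[0]=max(VV[0],msg_vec) then VV[0][0]++ -> VV[0]=[3, 3, 3]
Event 8: LOCAL 1: VV[1][1]++ -> VV[1]=[0, 4, 0]
Event 9: LOCAL 1: VV[1][1]++ -> VV[1]=[0, 5, 0]
Event 10: SEND 1->2: VV[1][1]++ -> VV[1]=[0, 6, 0], msg_vec=[0, 6, 0]; VV[2]=max(VV[2],msg_vec) then VV[2][2]++ -> VV[2]=[0, 6, 4]
Event 2 stamp: [0, 1, 0]
Event 7 stamp: [0, 3, 3]
[0, 1, 0] <= [0, 3, 3]? True
[0, 3, 3] <= [0, 1, 0]? False
Relation: before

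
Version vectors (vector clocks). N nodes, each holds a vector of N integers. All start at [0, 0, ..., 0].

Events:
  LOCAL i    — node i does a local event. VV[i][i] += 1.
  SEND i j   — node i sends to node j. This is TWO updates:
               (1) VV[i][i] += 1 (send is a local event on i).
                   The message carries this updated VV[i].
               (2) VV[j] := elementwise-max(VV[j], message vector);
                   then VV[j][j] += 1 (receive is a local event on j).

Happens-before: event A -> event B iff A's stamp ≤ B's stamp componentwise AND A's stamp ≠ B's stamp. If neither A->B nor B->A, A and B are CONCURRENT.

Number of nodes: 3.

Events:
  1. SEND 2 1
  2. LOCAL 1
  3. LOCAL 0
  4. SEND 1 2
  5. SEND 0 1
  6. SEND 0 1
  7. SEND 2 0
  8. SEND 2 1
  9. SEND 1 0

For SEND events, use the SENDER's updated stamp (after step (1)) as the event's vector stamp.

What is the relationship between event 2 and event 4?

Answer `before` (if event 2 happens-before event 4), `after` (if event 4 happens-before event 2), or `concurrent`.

Answer: before

Derivation:
Initial: VV[0]=[0, 0, 0]
Initial: VV[1]=[0, 0, 0]
Initial: VV[2]=[0, 0, 0]
Event 1: SEND 2->1: VV[2][2]++ -> VV[2]=[0, 0, 1], msg_vec=[0, 0, 1]; VV[1]=max(VV[1],msg_vec) then VV[1][1]++ -> VV[1]=[0, 1, 1]
Event 2: LOCAL 1: VV[1][1]++ -> VV[1]=[0, 2, 1]
Event 3: LOCAL 0: VV[0][0]++ -> VV[0]=[1, 0, 0]
Event 4: SEND 1->2: VV[1][1]++ -> VV[1]=[0, 3, 1], msg_vec=[0, 3, 1]; VV[2]=max(VV[2],msg_vec) then VV[2][2]++ -> VV[2]=[0, 3, 2]
Event 5: SEND 0->1: VV[0][0]++ -> VV[0]=[2, 0, 0], msg_vec=[2, 0, 0]; VV[1]=max(VV[1],msg_vec) then VV[1][1]++ -> VV[1]=[2, 4, 1]
Event 6: SEND 0->1: VV[0][0]++ -> VV[0]=[3, 0, 0], msg_vec=[3, 0, 0]; VV[1]=max(VV[1],msg_vec) then VV[1][1]++ -> VV[1]=[3, 5, 1]
Event 7: SEND 2->0: VV[2][2]++ -> VV[2]=[0, 3, 3], msg_vec=[0, 3, 3]; VV[0]=max(VV[0],msg_vec) then VV[0][0]++ -> VV[0]=[4, 3, 3]
Event 8: SEND 2->1: VV[2][2]++ -> VV[2]=[0, 3, 4], msg_vec=[0, 3, 4]; VV[1]=max(VV[1],msg_vec) then VV[1][1]++ -> VV[1]=[3, 6, 4]
Event 9: SEND 1->0: VV[1][1]++ -> VV[1]=[3, 7, 4], msg_vec=[3, 7, 4]; VV[0]=max(VV[0],msg_vec) then VV[0][0]++ -> VV[0]=[5, 7, 4]
Event 2 stamp: [0, 2, 1]
Event 4 stamp: [0, 3, 1]
[0, 2, 1] <= [0, 3, 1]? True
[0, 3, 1] <= [0, 2, 1]? False
Relation: before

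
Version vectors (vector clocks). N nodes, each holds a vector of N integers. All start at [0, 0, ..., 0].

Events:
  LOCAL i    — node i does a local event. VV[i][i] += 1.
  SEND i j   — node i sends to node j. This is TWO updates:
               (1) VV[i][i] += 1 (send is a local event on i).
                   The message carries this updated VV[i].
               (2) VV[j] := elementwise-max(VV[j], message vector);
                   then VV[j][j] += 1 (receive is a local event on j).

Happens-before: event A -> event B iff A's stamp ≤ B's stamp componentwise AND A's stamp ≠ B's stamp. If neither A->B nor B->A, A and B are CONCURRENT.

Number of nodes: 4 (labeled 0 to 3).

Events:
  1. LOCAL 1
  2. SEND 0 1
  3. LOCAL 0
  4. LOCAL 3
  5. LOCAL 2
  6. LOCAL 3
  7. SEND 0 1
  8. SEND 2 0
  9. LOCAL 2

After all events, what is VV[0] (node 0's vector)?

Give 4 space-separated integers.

Answer: 4 0 2 0

Derivation:
Initial: VV[0]=[0, 0, 0, 0]
Initial: VV[1]=[0, 0, 0, 0]
Initial: VV[2]=[0, 0, 0, 0]
Initial: VV[3]=[0, 0, 0, 0]
Event 1: LOCAL 1: VV[1][1]++ -> VV[1]=[0, 1, 0, 0]
Event 2: SEND 0->1: VV[0][0]++ -> VV[0]=[1, 0, 0, 0], msg_vec=[1, 0, 0, 0]; VV[1]=max(VV[1],msg_vec) then VV[1][1]++ -> VV[1]=[1, 2, 0, 0]
Event 3: LOCAL 0: VV[0][0]++ -> VV[0]=[2, 0, 0, 0]
Event 4: LOCAL 3: VV[3][3]++ -> VV[3]=[0, 0, 0, 1]
Event 5: LOCAL 2: VV[2][2]++ -> VV[2]=[0, 0, 1, 0]
Event 6: LOCAL 3: VV[3][3]++ -> VV[3]=[0, 0, 0, 2]
Event 7: SEND 0->1: VV[0][0]++ -> VV[0]=[3, 0, 0, 0], msg_vec=[3, 0, 0, 0]; VV[1]=max(VV[1],msg_vec) then VV[1][1]++ -> VV[1]=[3, 3, 0, 0]
Event 8: SEND 2->0: VV[2][2]++ -> VV[2]=[0, 0, 2, 0], msg_vec=[0, 0, 2, 0]; VV[0]=max(VV[0],msg_vec) then VV[0][0]++ -> VV[0]=[4, 0, 2, 0]
Event 9: LOCAL 2: VV[2][2]++ -> VV[2]=[0, 0, 3, 0]
Final vectors: VV[0]=[4, 0, 2, 0]; VV[1]=[3, 3, 0, 0]; VV[2]=[0, 0, 3, 0]; VV[3]=[0, 0, 0, 2]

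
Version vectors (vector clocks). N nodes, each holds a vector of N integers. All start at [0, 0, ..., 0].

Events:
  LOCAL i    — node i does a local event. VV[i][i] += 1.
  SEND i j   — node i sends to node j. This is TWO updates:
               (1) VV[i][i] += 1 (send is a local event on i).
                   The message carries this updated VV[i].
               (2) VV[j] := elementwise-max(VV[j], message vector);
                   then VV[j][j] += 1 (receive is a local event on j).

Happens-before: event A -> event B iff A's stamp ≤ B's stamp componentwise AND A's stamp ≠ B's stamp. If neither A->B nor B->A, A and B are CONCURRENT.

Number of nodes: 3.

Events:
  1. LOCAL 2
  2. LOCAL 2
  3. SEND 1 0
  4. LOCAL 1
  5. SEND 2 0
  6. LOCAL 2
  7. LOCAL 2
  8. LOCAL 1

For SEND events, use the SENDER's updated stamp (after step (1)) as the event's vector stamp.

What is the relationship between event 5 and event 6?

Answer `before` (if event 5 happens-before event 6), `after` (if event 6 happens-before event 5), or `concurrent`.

Initial: VV[0]=[0, 0, 0]
Initial: VV[1]=[0, 0, 0]
Initial: VV[2]=[0, 0, 0]
Event 1: LOCAL 2: VV[2][2]++ -> VV[2]=[0, 0, 1]
Event 2: LOCAL 2: VV[2][2]++ -> VV[2]=[0, 0, 2]
Event 3: SEND 1->0: VV[1][1]++ -> VV[1]=[0, 1, 0], msg_vec=[0, 1, 0]; VV[0]=max(VV[0],msg_vec) then VV[0][0]++ -> VV[0]=[1, 1, 0]
Event 4: LOCAL 1: VV[1][1]++ -> VV[1]=[0, 2, 0]
Event 5: SEND 2->0: VV[2][2]++ -> VV[2]=[0, 0, 3], msg_vec=[0, 0, 3]; VV[0]=max(VV[0],msg_vec) then VV[0][0]++ -> VV[0]=[2, 1, 3]
Event 6: LOCAL 2: VV[2][2]++ -> VV[2]=[0, 0, 4]
Event 7: LOCAL 2: VV[2][2]++ -> VV[2]=[0, 0, 5]
Event 8: LOCAL 1: VV[1][1]++ -> VV[1]=[0, 3, 0]
Event 5 stamp: [0, 0, 3]
Event 6 stamp: [0, 0, 4]
[0, 0, 3] <= [0, 0, 4]? True
[0, 0, 4] <= [0, 0, 3]? False
Relation: before

Answer: before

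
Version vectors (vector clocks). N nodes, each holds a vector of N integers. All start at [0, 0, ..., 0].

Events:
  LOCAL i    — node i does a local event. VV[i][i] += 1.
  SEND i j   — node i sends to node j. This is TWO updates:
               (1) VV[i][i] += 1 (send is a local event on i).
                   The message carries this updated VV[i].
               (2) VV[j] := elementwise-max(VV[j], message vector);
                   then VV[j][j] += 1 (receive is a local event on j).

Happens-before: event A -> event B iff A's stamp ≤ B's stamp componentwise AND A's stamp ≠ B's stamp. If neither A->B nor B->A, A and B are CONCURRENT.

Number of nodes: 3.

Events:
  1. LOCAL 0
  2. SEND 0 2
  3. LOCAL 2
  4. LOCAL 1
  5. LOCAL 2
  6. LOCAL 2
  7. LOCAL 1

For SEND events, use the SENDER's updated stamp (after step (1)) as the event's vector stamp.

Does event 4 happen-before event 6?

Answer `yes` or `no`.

Answer: no

Derivation:
Initial: VV[0]=[0, 0, 0]
Initial: VV[1]=[0, 0, 0]
Initial: VV[2]=[0, 0, 0]
Event 1: LOCAL 0: VV[0][0]++ -> VV[0]=[1, 0, 0]
Event 2: SEND 0->2: VV[0][0]++ -> VV[0]=[2, 0, 0], msg_vec=[2, 0, 0]; VV[2]=max(VV[2],msg_vec) then VV[2][2]++ -> VV[2]=[2, 0, 1]
Event 3: LOCAL 2: VV[2][2]++ -> VV[2]=[2, 0, 2]
Event 4: LOCAL 1: VV[1][1]++ -> VV[1]=[0, 1, 0]
Event 5: LOCAL 2: VV[2][2]++ -> VV[2]=[2, 0, 3]
Event 6: LOCAL 2: VV[2][2]++ -> VV[2]=[2, 0, 4]
Event 7: LOCAL 1: VV[1][1]++ -> VV[1]=[0, 2, 0]
Event 4 stamp: [0, 1, 0]
Event 6 stamp: [2, 0, 4]
[0, 1, 0] <= [2, 0, 4]? False. Equal? False. Happens-before: False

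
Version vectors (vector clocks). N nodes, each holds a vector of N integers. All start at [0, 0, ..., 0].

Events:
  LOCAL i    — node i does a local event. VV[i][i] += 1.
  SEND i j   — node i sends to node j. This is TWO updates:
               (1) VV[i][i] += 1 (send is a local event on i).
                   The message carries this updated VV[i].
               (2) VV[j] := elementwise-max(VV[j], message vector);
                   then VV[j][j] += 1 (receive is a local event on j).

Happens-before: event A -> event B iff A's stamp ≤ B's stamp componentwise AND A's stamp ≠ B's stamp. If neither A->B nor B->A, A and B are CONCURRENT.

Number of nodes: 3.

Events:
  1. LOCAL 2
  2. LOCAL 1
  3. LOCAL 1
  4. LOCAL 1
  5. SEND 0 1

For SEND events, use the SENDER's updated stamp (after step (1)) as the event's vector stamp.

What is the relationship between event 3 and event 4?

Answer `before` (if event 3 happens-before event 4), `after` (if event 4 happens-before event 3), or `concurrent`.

Answer: before

Derivation:
Initial: VV[0]=[0, 0, 0]
Initial: VV[1]=[0, 0, 0]
Initial: VV[2]=[0, 0, 0]
Event 1: LOCAL 2: VV[2][2]++ -> VV[2]=[0, 0, 1]
Event 2: LOCAL 1: VV[1][1]++ -> VV[1]=[0, 1, 0]
Event 3: LOCAL 1: VV[1][1]++ -> VV[1]=[0, 2, 0]
Event 4: LOCAL 1: VV[1][1]++ -> VV[1]=[0, 3, 0]
Event 5: SEND 0->1: VV[0][0]++ -> VV[0]=[1, 0, 0], msg_vec=[1, 0, 0]; VV[1]=max(VV[1],msg_vec) then VV[1][1]++ -> VV[1]=[1, 4, 0]
Event 3 stamp: [0, 2, 0]
Event 4 stamp: [0, 3, 0]
[0, 2, 0] <= [0, 3, 0]? True
[0, 3, 0] <= [0, 2, 0]? False
Relation: before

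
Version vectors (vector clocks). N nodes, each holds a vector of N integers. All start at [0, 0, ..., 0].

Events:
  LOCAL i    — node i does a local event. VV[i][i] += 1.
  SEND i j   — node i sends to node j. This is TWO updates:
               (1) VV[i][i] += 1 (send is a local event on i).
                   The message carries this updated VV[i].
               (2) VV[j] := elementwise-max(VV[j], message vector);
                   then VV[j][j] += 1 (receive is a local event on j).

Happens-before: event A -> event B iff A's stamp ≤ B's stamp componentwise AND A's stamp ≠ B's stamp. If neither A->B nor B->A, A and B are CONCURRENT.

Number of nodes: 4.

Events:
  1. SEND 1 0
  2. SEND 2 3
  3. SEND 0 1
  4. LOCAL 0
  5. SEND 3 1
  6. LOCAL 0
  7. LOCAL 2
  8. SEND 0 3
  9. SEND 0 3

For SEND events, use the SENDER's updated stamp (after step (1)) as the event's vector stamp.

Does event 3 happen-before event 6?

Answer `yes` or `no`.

Answer: yes

Derivation:
Initial: VV[0]=[0, 0, 0, 0]
Initial: VV[1]=[0, 0, 0, 0]
Initial: VV[2]=[0, 0, 0, 0]
Initial: VV[3]=[0, 0, 0, 0]
Event 1: SEND 1->0: VV[1][1]++ -> VV[1]=[0, 1, 0, 0], msg_vec=[0, 1, 0, 0]; VV[0]=max(VV[0],msg_vec) then VV[0][0]++ -> VV[0]=[1, 1, 0, 0]
Event 2: SEND 2->3: VV[2][2]++ -> VV[2]=[0, 0, 1, 0], msg_vec=[0, 0, 1, 0]; VV[3]=max(VV[3],msg_vec) then VV[3][3]++ -> VV[3]=[0, 0, 1, 1]
Event 3: SEND 0->1: VV[0][0]++ -> VV[0]=[2, 1, 0, 0], msg_vec=[2, 1, 0, 0]; VV[1]=max(VV[1],msg_vec) then VV[1][1]++ -> VV[1]=[2, 2, 0, 0]
Event 4: LOCAL 0: VV[0][0]++ -> VV[0]=[3, 1, 0, 0]
Event 5: SEND 3->1: VV[3][3]++ -> VV[3]=[0, 0, 1, 2], msg_vec=[0, 0, 1, 2]; VV[1]=max(VV[1],msg_vec) then VV[1][1]++ -> VV[1]=[2, 3, 1, 2]
Event 6: LOCAL 0: VV[0][0]++ -> VV[0]=[4, 1, 0, 0]
Event 7: LOCAL 2: VV[2][2]++ -> VV[2]=[0, 0, 2, 0]
Event 8: SEND 0->3: VV[0][0]++ -> VV[0]=[5, 1, 0, 0], msg_vec=[5, 1, 0, 0]; VV[3]=max(VV[3],msg_vec) then VV[3][3]++ -> VV[3]=[5, 1, 1, 3]
Event 9: SEND 0->3: VV[0][0]++ -> VV[0]=[6, 1, 0, 0], msg_vec=[6, 1, 0, 0]; VV[3]=max(VV[3],msg_vec) then VV[3][3]++ -> VV[3]=[6, 1, 1, 4]
Event 3 stamp: [2, 1, 0, 0]
Event 6 stamp: [4, 1, 0, 0]
[2, 1, 0, 0] <= [4, 1, 0, 0]? True. Equal? False. Happens-before: True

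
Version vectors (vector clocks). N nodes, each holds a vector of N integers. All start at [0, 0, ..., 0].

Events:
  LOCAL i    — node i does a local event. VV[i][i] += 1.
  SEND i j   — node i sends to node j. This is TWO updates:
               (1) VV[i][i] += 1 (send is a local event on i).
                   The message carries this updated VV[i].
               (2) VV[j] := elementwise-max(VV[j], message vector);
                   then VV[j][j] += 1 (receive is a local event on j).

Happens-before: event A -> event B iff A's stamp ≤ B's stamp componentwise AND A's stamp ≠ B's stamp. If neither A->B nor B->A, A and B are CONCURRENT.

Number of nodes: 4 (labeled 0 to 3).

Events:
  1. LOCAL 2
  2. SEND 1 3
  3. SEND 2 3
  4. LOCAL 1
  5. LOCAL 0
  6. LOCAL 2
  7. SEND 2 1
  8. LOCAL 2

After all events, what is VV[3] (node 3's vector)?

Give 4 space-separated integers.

Answer: 0 1 2 2

Derivation:
Initial: VV[0]=[0, 0, 0, 0]
Initial: VV[1]=[0, 0, 0, 0]
Initial: VV[2]=[0, 0, 0, 0]
Initial: VV[3]=[0, 0, 0, 0]
Event 1: LOCAL 2: VV[2][2]++ -> VV[2]=[0, 0, 1, 0]
Event 2: SEND 1->3: VV[1][1]++ -> VV[1]=[0, 1, 0, 0], msg_vec=[0, 1, 0, 0]; VV[3]=max(VV[3],msg_vec) then VV[3][3]++ -> VV[3]=[0, 1, 0, 1]
Event 3: SEND 2->3: VV[2][2]++ -> VV[2]=[0, 0, 2, 0], msg_vec=[0, 0, 2, 0]; VV[3]=max(VV[3],msg_vec) then VV[3][3]++ -> VV[3]=[0, 1, 2, 2]
Event 4: LOCAL 1: VV[1][1]++ -> VV[1]=[0, 2, 0, 0]
Event 5: LOCAL 0: VV[0][0]++ -> VV[0]=[1, 0, 0, 0]
Event 6: LOCAL 2: VV[2][2]++ -> VV[2]=[0, 0, 3, 0]
Event 7: SEND 2->1: VV[2][2]++ -> VV[2]=[0, 0, 4, 0], msg_vec=[0, 0, 4, 0]; VV[1]=max(VV[1],msg_vec) then VV[1][1]++ -> VV[1]=[0, 3, 4, 0]
Event 8: LOCAL 2: VV[2][2]++ -> VV[2]=[0, 0, 5, 0]
Final vectors: VV[0]=[1, 0, 0, 0]; VV[1]=[0, 3, 4, 0]; VV[2]=[0, 0, 5, 0]; VV[3]=[0, 1, 2, 2]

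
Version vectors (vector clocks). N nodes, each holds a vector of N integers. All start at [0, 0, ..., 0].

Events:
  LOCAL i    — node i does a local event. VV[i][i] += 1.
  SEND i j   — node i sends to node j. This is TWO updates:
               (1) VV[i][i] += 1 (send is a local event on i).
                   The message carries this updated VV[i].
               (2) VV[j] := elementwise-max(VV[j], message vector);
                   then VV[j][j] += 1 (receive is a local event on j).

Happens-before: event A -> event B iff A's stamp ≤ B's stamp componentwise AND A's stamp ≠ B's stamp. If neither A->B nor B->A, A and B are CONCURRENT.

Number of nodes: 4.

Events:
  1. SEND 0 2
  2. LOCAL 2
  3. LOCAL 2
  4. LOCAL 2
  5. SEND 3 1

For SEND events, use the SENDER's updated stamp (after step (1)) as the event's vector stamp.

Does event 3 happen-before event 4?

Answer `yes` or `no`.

Initial: VV[0]=[0, 0, 0, 0]
Initial: VV[1]=[0, 0, 0, 0]
Initial: VV[2]=[0, 0, 0, 0]
Initial: VV[3]=[0, 0, 0, 0]
Event 1: SEND 0->2: VV[0][0]++ -> VV[0]=[1, 0, 0, 0], msg_vec=[1, 0, 0, 0]; VV[2]=max(VV[2],msg_vec) then VV[2][2]++ -> VV[2]=[1, 0, 1, 0]
Event 2: LOCAL 2: VV[2][2]++ -> VV[2]=[1, 0, 2, 0]
Event 3: LOCAL 2: VV[2][2]++ -> VV[2]=[1, 0, 3, 0]
Event 4: LOCAL 2: VV[2][2]++ -> VV[2]=[1, 0, 4, 0]
Event 5: SEND 3->1: VV[3][3]++ -> VV[3]=[0, 0, 0, 1], msg_vec=[0, 0, 0, 1]; VV[1]=max(VV[1],msg_vec) then VV[1][1]++ -> VV[1]=[0, 1, 0, 1]
Event 3 stamp: [1, 0, 3, 0]
Event 4 stamp: [1, 0, 4, 0]
[1, 0, 3, 0] <= [1, 0, 4, 0]? True. Equal? False. Happens-before: True

Answer: yes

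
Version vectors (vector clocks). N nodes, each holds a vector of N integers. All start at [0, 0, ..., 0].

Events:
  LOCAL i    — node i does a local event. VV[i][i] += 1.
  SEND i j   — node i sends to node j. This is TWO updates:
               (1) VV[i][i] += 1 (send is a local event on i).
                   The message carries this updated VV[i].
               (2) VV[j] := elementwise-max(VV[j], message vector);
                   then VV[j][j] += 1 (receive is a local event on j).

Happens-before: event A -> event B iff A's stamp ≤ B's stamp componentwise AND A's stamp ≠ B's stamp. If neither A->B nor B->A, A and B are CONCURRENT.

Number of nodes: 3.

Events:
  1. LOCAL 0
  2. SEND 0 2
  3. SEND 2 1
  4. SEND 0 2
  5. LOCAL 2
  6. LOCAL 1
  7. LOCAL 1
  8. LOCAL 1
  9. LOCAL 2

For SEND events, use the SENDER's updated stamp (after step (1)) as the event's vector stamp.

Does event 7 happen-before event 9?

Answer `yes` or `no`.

Initial: VV[0]=[0, 0, 0]
Initial: VV[1]=[0, 0, 0]
Initial: VV[2]=[0, 0, 0]
Event 1: LOCAL 0: VV[0][0]++ -> VV[0]=[1, 0, 0]
Event 2: SEND 0->2: VV[0][0]++ -> VV[0]=[2, 0, 0], msg_vec=[2, 0, 0]; VV[2]=max(VV[2],msg_vec) then VV[2][2]++ -> VV[2]=[2, 0, 1]
Event 3: SEND 2->1: VV[2][2]++ -> VV[2]=[2, 0, 2], msg_vec=[2, 0, 2]; VV[1]=max(VV[1],msg_vec) then VV[1][1]++ -> VV[1]=[2, 1, 2]
Event 4: SEND 0->2: VV[0][0]++ -> VV[0]=[3, 0, 0], msg_vec=[3, 0, 0]; VV[2]=max(VV[2],msg_vec) then VV[2][2]++ -> VV[2]=[3, 0, 3]
Event 5: LOCAL 2: VV[2][2]++ -> VV[2]=[3, 0, 4]
Event 6: LOCAL 1: VV[1][1]++ -> VV[1]=[2, 2, 2]
Event 7: LOCAL 1: VV[1][1]++ -> VV[1]=[2, 3, 2]
Event 8: LOCAL 1: VV[1][1]++ -> VV[1]=[2, 4, 2]
Event 9: LOCAL 2: VV[2][2]++ -> VV[2]=[3, 0, 5]
Event 7 stamp: [2, 3, 2]
Event 9 stamp: [3, 0, 5]
[2, 3, 2] <= [3, 0, 5]? False. Equal? False. Happens-before: False

Answer: no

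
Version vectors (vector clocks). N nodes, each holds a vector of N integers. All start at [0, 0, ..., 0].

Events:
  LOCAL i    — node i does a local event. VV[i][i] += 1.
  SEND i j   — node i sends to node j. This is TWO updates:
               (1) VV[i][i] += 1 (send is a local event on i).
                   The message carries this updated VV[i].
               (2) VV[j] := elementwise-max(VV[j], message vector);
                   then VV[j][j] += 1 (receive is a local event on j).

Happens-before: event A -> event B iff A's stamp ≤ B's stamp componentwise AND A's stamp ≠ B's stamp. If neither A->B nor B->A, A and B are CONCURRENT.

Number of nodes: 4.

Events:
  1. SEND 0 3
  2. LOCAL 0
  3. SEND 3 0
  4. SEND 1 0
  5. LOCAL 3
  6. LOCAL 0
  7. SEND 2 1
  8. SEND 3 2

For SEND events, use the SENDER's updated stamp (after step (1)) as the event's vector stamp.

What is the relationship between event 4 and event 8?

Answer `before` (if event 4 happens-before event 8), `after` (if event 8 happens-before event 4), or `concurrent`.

Initial: VV[0]=[0, 0, 0, 0]
Initial: VV[1]=[0, 0, 0, 0]
Initial: VV[2]=[0, 0, 0, 0]
Initial: VV[3]=[0, 0, 0, 0]
Event 1: SEND 0->3: VV[0][0]++ -> VV[0]=[1, 0, 0, 0], msg_vec=[1, 0, 0, 0]; VV[3]=max(VV[3],msg_vec) then VV[3][3]++ -> VV[3]=[1, 0, 0, 1]
Event 2: LOCAL 0: VV[0][0]++ -> VV[0]=[2, 0, 0, 0]
Event 3: SEND 3->0: VV[3][3]++ -> VV[3]=[1, 0, 0, 2], msg_vec=[1, 0, 0, 2]; VV[0]=max(VV[0],msg_vec) then VV[0][0]++ -> VV[0]=[3, 0, 0, 2]
Event 4: SEND 1->0: VV[1][1]++ -> VV[1]=[0, 1, 0, 0], msg_vec=[0, 1, 0, 0]; VV[0]=max(VV[0],msg_vec) then VV[0][0]++ -> VV[0]=[4, 1, 0, 2]
Event 5: LOCAL 3: VV[3][3]++ -> VV[3]=[1, 0, 0, 3]
Event 6: LOCAL 0: VV[0][0]++ -> VV[0]=[5, 1, 0, 2]
Event 7: SEND 2->1: VV[2][2]++ -> VV[2]=[0, 0, 1, 0], msg_vec=[0, 0, 1, 0]; VV[1]=max(VV[1],msg_vec) then VV[1][1]++ -> VV[1]=[0, 2, 1, 0]
Event 8: SEND 3->2: VV[3][3]++ -> VV[3]=[1, 0, 0, 4], msg_vec=[1, 0, 0, 4]; VV[2]=max(VV[2],msg_vec) then VV[2][2]++ -> VV[2]=[1, 0, 2, 4]
Event 4 stamp: [0, 1, 0, 0]
Event 8 stamp: [1, 0, 0, 4]
[0, 1, 0, 0] <= [1, 0, 0, 4]? False
[1, 0, 0, 4] <= [0, 1, 0, 0]? False
Relation: concurrent

Answer: concurrent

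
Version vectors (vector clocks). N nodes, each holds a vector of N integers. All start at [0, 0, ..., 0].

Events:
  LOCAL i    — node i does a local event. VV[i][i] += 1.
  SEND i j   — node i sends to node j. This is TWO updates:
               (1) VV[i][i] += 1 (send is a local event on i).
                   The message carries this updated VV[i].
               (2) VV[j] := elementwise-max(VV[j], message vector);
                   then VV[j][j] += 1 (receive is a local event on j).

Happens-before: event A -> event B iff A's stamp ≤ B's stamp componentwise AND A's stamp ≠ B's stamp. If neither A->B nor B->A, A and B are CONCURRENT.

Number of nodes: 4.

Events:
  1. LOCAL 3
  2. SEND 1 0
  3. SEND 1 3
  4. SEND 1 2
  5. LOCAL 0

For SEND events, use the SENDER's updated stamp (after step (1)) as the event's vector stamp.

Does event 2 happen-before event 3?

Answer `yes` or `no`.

Answer: yes

Derivation:
Initial: VV[0]=[0, 0, 0, 0]
Initial: VV[1]=[0, 0, 0, 0]
Initial: VV[2]=[0, 0, 0, 0]
Initial: VV[3]=[0, 0, 0, 0]
Event 1: LOCAL 3: VV[3][3]++ -> VV[3]=[0, 0, 0, 1]
Event 2: SEND 1->0: VV[1][1]++ -> VV[1]=[0, 1, 0, 0], msg_vec=[0, 1, 0, 0]; VV[0]=max(VV[0],msg_vec) then VV[0][0]++ -> VV[0]=[1, 1, 0, 0]
Event 3: SEND 1->3: VV[1][1]++ -> VV[1]=[0, 2, 0, 0], msg_vec=[0, 2, 0, 0]; VV[3]=max(VV[3],msg_vec) then VV[3][3]++ -> VV[3]=[0, 2, 0, 2]
Event 4: SEND 1->2: VV[1][1]++ -> VV[1]=[0, 3, 0, 0], msg_vec=[0, 3, 0, 0]; VV[2]=max(VV[2],msg_vec) then VV[2][2]++ -> VV[2]=[0, 3, 1, 0]
Event 5: LOCAL 0: VV[0][0]++ -> VV[0]=[2, 1, 0, 0]
Event 2 stamp: [0, 1, 0, 0]
Event 3 stamp: [0, 2, 0, 0]
[0, 1, 0, 0] <= [0, 2, 0, 0]? True. Equal? False. Happens-before: True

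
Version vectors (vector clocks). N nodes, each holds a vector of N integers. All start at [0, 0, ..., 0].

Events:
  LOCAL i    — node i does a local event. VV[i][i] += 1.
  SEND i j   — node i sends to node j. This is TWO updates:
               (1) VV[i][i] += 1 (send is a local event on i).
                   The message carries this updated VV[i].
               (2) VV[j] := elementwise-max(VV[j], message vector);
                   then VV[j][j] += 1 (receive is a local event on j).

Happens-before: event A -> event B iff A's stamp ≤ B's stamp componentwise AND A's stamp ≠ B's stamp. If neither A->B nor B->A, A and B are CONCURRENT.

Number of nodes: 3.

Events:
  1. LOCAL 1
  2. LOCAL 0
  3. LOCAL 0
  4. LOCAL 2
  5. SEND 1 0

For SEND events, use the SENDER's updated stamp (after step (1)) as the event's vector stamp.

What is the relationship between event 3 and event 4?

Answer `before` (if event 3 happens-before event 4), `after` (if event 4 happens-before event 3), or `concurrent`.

Initial: VV[0]=[0, 0, 0]
Initial: VV[1]=[0, 0, 0]
Initial: VV[2]=[0, 0, 0]
Event 1: LOCAL 1: VV[1][1]++ -> VV[1]=[0, 1, 0]
Event 2: LOCAL 0: VV[0][0]++ -> VV[0]=[1, 0, 0]
Event 3: LOCAL 0: VV[0][0]++ -> VV[0]=[2, 0, 0]
Event 4: LOCAL 2: VV[2][2]++ -> VV[2]=[0, 0, 1]
Event 5: SEND 1->0: VV[1][1]++ -> VV[1]=[0, 2, 0], msg_vec=[0, 2, 0]; VV[0]=max(VV[0],msg_vec) then VV[0][0]++ -> VV[0]=[3, 2, 0]
Event 3 stamp: [2, 0, 0]
Event 4 stamp: [0, 0, 1]
[2, 0, 0] <= [0, 0, 1]? False
[0, 0, 1] <= [2, 0, 0]? False
Relation: concurrent

Answer: concurrent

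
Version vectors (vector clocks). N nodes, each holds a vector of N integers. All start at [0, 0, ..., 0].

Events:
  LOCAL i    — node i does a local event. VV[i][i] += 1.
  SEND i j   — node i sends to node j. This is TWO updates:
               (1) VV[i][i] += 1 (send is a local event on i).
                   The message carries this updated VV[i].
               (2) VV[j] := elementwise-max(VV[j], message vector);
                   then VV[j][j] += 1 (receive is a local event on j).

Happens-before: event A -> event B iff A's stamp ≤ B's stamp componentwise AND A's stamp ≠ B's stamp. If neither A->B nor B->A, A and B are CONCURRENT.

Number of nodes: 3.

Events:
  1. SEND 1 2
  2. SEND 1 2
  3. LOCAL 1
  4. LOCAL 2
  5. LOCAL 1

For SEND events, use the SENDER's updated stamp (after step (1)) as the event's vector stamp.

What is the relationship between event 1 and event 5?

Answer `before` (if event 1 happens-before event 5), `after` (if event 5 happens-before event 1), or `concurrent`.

Initial: VV[0]=[0, 0, 0]
Initial: VV[1]=[0, 0, 0]
Initial: VV[2]=[0, 0, 0]
Event 1: SEND 1->2: VV[1][1]++ -> VV[1]=[0, 1, 0], msg_vec=[0, 1, 0]; VV[2]=max(VV[2],msg_vec) then VV[2][2]++ -> VV[2]=[0, 1, 1]
Event 2: SEND 1->2: VV[1][1]++ -> VV[1]=[0, 2, 0], msg_vec=[0, 2, 0]; VV[2]=max(VV[2],msg_vec) then VV[2][2]++ -> VV[2]=[0, 2, 2]
Event 3: LOCAL 1: VV[1][1]++ -> VV[1]=[0, 3, 0]
Event 4: LOCAL 2: VV[2][2]++ -> VV[2]=[0, 2, 3]
Event 5: LOCAL 1: VV[1][1]++ -> VV[1]=[0, 4, 0]
Event 1 stamp: [0, 1, 0]
Event 5 stamp: [0, 4, 0]
[0, 1, 0] <= [0, 4, 0]? True
[0, 4, 0] <= [0, 1, 0]? False
Relation: before

Answer: before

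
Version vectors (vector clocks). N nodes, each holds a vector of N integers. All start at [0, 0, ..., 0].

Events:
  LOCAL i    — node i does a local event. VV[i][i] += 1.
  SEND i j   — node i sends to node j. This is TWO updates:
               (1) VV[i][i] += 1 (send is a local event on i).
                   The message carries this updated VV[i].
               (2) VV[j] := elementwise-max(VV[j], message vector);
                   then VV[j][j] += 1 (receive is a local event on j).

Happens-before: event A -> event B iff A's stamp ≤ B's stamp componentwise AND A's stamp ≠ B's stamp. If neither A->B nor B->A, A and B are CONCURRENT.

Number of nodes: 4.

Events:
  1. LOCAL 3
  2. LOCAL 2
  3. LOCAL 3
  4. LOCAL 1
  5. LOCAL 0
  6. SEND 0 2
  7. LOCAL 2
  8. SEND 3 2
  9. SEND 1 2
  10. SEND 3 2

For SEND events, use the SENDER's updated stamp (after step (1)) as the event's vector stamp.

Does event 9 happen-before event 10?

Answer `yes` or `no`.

Initial: VV[0]=[0, 0, 0, 0]
Initial: VV[1]=[0, 0, 0, 0]
Initial: VV[2]=[0, 0, 0, 0]
Initial: VV[3]=[0, 0, 0, 0]
Event 1: LOCAL 3: VV[3][3]++ -> VV[3]=[0, 0, 0, 1]
Event 2: LOCAL 2: VV[2][2]++ -> VV[2]=[0, 0, 1, 0]
Event 3: LOCAL 3: VV[3][3]++ -> VV[3]=[0, 0, 0, 2]
Event 4: LOCAL 1: VV[1][1]++ -> VV[1]=[0, 1, 0, 0]
Event 5: LOCAL 0: VV[0][0]++ -> VV[0]=[1, 0, 0, 0]
Event 6: SEND 0->2: VV[0][0]++ -> VV[0]=[2, 0, 0, 0], msg_vec=[2, 0, 0, 0]; VV[2]=max(VV[2],msg_vec) then VV[2][2]++ -> VV[2]=[2, 0, 2, 0]
Event 7: LOCAL 2: VV[2][2]++ -> VV[2]=[2, 0, 3, 0]
Event 8: SEND 3->2: VV[3][3]++ -> VV[3]=[0, 0, 0, 3], msg_vec=[0, 0, 0, 3]; VV[2]=max(VV[2],msg_vec) then VV[2][2]++ -> VV[2]=[2, 0, 4, 3]
Event 9: SEND 1->2: VV[1][1]++ -> VV[1]=[0, 2, 0, 0], msg_vec=[0, 2, 0, 0]; VV[2]=max(VV[2],msg_vec) then VV[2][2]++ -> VV[2]=[2, 2, 5, 3]
Event 10: SEND 3->2: VV[3][3]++ -> VV[3]=[0, 0, 0, 4], msg_vec=[0, 0, 0, 4]; VV[2]=max(VV[2],msg_vec) then VV[2][2]++ -> VV[2]=[2, 2, 6, 4]
Event 9 stamp: [0, 2, 0, 0]
Event 10 stamp: [0, 0, 0, 4]
[0, 2, 0, 0] <= [0, 0, 0, 4]? False. Equal? False. Happens-before: False

Answer: no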